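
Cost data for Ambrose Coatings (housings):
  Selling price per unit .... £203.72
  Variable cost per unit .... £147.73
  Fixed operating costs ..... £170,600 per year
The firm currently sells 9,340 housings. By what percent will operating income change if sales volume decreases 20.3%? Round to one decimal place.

Contribution at this volume is 9,340 × £55.99 = £522,946.60.
EBIT = £522,946.60 − £170,600 = £352,346.60.
Degree of operating leverage = £522,946.60 / £352,346.60 = 1.4842.
%ΔEBIT = DOL × %ΔSales = 1.4842 × -20.3% = -30.1%.

-30.1%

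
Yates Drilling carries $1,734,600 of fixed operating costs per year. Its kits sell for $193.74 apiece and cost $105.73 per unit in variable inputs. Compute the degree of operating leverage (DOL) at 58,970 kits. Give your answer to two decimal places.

Total contribution margin = 58,970 × $88.01 = $5,189,949.70.
EBIT = $5,189,949.70 − $1,734,600 = $3,455,349.70.
DOL = contribution ÷ EBIT = $5,189,949.70 ÷ $3,455,349.70 = 1.5020.

1.50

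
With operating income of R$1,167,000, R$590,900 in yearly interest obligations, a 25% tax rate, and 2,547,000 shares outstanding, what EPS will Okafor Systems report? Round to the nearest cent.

Pre-tax income = R$1,167,000 − R$590,900.00 = R$576,100.00.
Net income = R$576,100.00 × (1 − 0.25) = R$432,075.00.
EPS = R$432,075.00 ÷ 2,547,000 = R$0.17.

R$0.17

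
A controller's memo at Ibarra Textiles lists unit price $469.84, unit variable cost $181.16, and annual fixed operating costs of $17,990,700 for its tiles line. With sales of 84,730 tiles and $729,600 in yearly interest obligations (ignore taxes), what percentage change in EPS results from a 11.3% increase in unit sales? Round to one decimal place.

+48.2%

Total contribution margin = 84,730 × $288.68 = $24,459,856.40.
EBIT = $24,459,856.40 − $17,990,700 = $6,469,156.40.
After interest of $729,600.00, pre-tax earnings = $5,739,556.40.
DCL = total CM / (EBIT − I) = $24,459,856.40 / $5,739,556.40 = 4.2616.
EPS therefore changes by 4.2616 × (+11.3%) = +48.2%.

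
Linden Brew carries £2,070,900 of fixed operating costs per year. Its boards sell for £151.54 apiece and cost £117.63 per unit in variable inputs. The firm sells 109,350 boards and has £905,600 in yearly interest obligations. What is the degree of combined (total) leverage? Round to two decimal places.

5.07

Contribution at this volume is 109,350 × £33.91 = £3,708,058.50.
Operating income = contribution − fixed costs = £3,708,058.50 − £2,070,900 = £1,637,158.50. Interest = £905,600.00, so EBIT − I = £731,558.50.
Degree of total leverage = total CM / (EBIT − interest) = £3,708,058.50 / £731,558.50 = 5.0687.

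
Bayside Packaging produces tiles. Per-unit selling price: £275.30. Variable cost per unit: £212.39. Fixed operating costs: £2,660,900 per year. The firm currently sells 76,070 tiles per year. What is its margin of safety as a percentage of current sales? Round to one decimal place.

44.4%

Unit CM = price − variable cost = £275.30 − £212.39 = £62.91. Break-even units = £2,660,900 ÷ £62.91 = 42,296.93; break-even revenue = 42,296.93 × £275.30 = £11,644,345.41.
Actual sales revenue = 76,070 × £275.30 = £20,942,071.00.
Margin of safety = (£20,942,071.00 − £11,644,345.41) ÷ £20,942,071.00 = 44.4%.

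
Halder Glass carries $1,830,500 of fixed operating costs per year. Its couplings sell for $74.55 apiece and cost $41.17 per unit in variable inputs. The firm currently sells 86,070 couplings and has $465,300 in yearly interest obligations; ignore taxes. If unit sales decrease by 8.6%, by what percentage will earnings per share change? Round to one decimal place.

At 86,070 units, contribution = 86,070 × $33.38 = $2,873,016.60.
Operating income = contribution − fixed costs = $2,873,016.60 − $1,830,500 = $1,042,516.60.
Interest = $465,300.00, so EBIT − I = $577,216.60.
DCL = total CM / (EBIT − I) = $2,873,016.60 / $577,216.60 = 4.9774.
EPS therefore changes by 4.9774 × (-8.6%) = -42.8%.

-42.8%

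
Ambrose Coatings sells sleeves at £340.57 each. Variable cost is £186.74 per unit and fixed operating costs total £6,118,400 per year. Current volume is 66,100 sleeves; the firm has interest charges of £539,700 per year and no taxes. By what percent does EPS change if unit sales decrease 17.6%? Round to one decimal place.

Contribution at this volume is 66,100 × £153.83 = £10,168,163.00.
Subtracting fixed costs: EBIT = £10,168,163.00 − £6,118,400 = £4,049,763.00.
After interest of £539,700.00, pre-tax earnings = £3,510,063.00.
DCL = total CM / (EBIT − I) = £10,168,163.00 / £3,510,063.00 = 2.8969.
EPS therefore changes by 2.8969 × (-17.6%) = -51.0%.

-51.0%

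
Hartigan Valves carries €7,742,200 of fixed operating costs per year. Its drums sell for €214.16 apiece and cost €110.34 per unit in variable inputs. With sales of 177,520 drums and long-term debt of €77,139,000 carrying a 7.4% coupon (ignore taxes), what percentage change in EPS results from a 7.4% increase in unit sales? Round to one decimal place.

+27.4%

Contribution at this volume is 177,520 × €103.82 = €18,430,126.40.
Subtracting fixed costs: EBIT = €18,430,126.40 − €7,742,200 = €10,687,926.40.
Interest = €5,708,286.00, so EBIT − I = €4,979,640.40.
Degree of combined leverage = contribution ÷ (EBIT − I) = €18,430,126.40 ÷ €4,979,640.40 = 3.7011.
EPS therefore changes by 3.7011 × (+7.4%) = +27.4%.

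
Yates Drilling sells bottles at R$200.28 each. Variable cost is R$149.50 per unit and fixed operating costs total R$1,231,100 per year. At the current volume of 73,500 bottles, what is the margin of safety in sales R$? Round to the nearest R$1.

R$9,865,032

Unit CM = price − variable cost = R$200.28 − R$149.50 = R$50.78. Break-even units = R$1,231,100 ÷ R$50.78 = 24,243.80; break-even revenue = 24,243.80 × R$200.28 = R$4,855,547.62.
Current sales = 73,500 × R$200.28 = R$14,720,580.00.
Margin of safety = R$14,720,580.00 − R$4,855,547.62 = R$9,865,032.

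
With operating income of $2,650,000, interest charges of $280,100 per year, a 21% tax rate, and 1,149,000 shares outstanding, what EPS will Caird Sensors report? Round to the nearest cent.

$1.63

Pre-tax income = $2,650,000 − $280,100.00 = $2,369,900.00.
After tax at 21%: net income = $2,369,900.00 × 0.79 = $1,872,221.00.
Per share: $1,872,221.00 / 1,149,000 shares = $1.63.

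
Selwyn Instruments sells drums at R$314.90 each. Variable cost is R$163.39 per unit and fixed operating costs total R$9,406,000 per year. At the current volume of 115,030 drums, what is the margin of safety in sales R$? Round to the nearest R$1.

R$16,673,416

Each unit contributes R$314.90 − R$163.39 = R$151.51. Break-even units = R$9,406,000 ÷ R$151.51 = 62,081.71; break-even revenue = 62,081.71 × R$314.90 = R$19,549,530.72.
Current sales = 115,030 × R$314.90 = R$36,222,947.00.
Margin of safety = R$36,222,947.00 − R$19,549,530.72 = R$16,673,416.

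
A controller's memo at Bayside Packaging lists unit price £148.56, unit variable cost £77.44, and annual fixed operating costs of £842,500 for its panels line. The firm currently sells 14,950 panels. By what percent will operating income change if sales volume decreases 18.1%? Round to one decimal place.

-87.2%

At 14,950 units, contribution = 14,950 × £71.12 = £1,063,244.00.
Subtracting fixed costs: EBIT = £1,063,244.00 − £842,500 = £220,744.00.
Degree of operating leverage = £1,063,244.00 / £220,744.00 = 4.8166.
Operating income changes by 4.8166 × -18.1% = -87.2%.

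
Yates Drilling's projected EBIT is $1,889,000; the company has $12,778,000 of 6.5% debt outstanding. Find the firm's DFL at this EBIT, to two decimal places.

1.78

Annual interest charges come to $830,570.00.
Degree of financial leverage = EBIT / (EBIT − interest) = $1,889,000 / $1,058,430.00 = 1.7847.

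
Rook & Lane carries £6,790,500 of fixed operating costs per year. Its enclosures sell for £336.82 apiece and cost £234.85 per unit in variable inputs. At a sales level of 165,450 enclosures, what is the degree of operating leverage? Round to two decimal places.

At 165,450 units, contribution = 165,450 × £101.97 = £16,870,936.50.
EBIT = £16,870,936.50 − £6,790,500 = £10,080,436.50.
Degree of operating leverage = £16,870,936.50 / £10,080,436.50 = 1.6736.

1.67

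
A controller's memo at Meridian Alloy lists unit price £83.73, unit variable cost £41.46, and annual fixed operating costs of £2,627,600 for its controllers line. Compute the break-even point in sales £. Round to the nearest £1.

£5,204,849

CM per unit = £83.73 − £41.46 = £42.27; CM ratio = £42.27 / £83.73 = 0.5048.
Break-even revenue = fixed costs × price ÷ CM = £2,627,600 × £83.73 ÷ £42.27 = £5,204,849.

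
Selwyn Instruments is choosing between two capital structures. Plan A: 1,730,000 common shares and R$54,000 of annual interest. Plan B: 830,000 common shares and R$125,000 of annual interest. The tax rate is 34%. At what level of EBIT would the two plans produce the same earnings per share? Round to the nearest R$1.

Set EPS_A = EPS_B: (EBIT − R$54,000)(1 − 0.34) ÷ 1,730,000 = (EBIT − R$125,000)(1 − 0.34) ÷ 830,000.
Cancelling (1 − t) and cross-multiplying: 830,000·(EBIT − 54,000) = 1,730,000·(EBIT − 125,000).
Solving, EBIT = (125,000·1,730,000 − 54,000·830,000) / (1,730,000 − 830,000) = 171,430,000,000 / 900,000 = 190,477.78.

R$190,478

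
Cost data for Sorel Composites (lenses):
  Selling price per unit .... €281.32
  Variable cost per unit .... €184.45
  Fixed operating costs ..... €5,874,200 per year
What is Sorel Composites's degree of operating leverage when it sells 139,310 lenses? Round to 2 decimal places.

1.77

Contribution at this volume is 139,310 × €96.87 = €13,494,959.70.
Subtracting fixed costs: EBIT = €13,494,959.70 − €5,874,200 = €7,620,759.70.
So DOL = total CM / EBIT = €13,494,959.70 / €7,620,759.70 = 1.7708.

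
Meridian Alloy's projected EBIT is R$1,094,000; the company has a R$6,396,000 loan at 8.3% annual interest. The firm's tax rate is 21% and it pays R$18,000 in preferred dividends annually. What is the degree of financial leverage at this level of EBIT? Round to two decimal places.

2.02

Annual interest charges come to R$530,868.00.
Preferred dividends grossed up pre-tax: R$18,000 / (1 − 0.21) = R$22,784.81.
DFL = EBIT ÷ [EBIT − I − D_p/(1−t)] = R$1,094,000 ÷ [R$1,094,000 − R$530,868.00 − R$22,784.81] = R$1,094,000 ÷ R$540,347.19 = 2.0246.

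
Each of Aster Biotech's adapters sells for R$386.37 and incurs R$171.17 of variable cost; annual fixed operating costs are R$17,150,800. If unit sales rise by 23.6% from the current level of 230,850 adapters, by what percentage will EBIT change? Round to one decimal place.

+36.0%

Contribution at this volume is 230,850 × R$215.20 = R$49,678,920.00.
Operating income = contribution − fixed costs = R$49,678,920.00 − R$17,150,800 = R$32,528,120.00.
DOL = contribution ÷ EBIT = R$49,678,920.00 ÷ R$32,528,120.00 = 1.5273.
So EBIT moves 1.5273 × (+23.6%) = +36.0%.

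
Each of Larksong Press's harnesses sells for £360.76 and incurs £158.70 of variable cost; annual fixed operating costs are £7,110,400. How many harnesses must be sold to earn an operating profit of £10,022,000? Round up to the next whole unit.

Unit CM = price − variable cost = £360.76 − £158.70 = £202.06.
Units = (FC + target) / CM = (£7,110,400 + £10,022,000) / £202.06 = 84,788.68, so 84,789 harnesses.

84,789 harnesses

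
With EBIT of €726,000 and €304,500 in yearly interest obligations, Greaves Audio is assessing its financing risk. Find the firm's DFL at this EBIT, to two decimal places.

1.72

Annual interest charges come to €304,500.00.
DFL = EBIT ÷ (EBIT − I) = €726,000 ÷ (€726,000 − €304,500.00) = €726,000 ÷ €421,500.00 = 1.7224.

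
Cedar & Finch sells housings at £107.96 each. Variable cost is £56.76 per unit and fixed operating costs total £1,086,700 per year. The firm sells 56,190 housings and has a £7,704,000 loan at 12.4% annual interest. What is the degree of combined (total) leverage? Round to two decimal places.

3.45

At 56,190 units, contribution = 56,190 × £51.20 = £2,876,928.00.
Subtracting fixed costs: EBIT = £2,876,928.00 − £1,086,700 = £1,790,228.00. Interest = £955,296.00.
DOL = £2,876,928.00 ÷ £1,790,228.00 = 1.6070; DFL = £1,790,228.00 ÷ £834,932.00 = 2.1442.
DCL = DOL × DFL = 1.6070 × 2.1442 = 3.4457.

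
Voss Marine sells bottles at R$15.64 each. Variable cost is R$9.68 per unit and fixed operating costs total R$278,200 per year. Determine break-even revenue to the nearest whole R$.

CM per unit = R$15.64 − R$9.68 = R$5.96; CM ratio = R$5.96 / R$15.64 = 0.3811.
Break-even revenue = fixed costs × price ÷ CM = R$278,200 × R$15.64 ÷ R$5.96 = R$730,042.

R$730,042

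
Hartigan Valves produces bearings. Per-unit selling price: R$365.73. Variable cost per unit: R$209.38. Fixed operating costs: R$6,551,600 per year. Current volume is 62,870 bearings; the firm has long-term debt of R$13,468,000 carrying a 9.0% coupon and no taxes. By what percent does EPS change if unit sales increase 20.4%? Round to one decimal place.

+97.1%

Total contribution margin = 62,870 × R$156.35 = R$9,829,724.50.
Operating income = contribution − fixed costs = R$9,829,724.50 − R$6,551,600 = R$3,278,124.50.
Interest = R$1,212,120.00, so EBIT − I = R$2,066,004.50.
Degree of combined leverage = contribution ÷ (EBIT − I) = R$9,829,724.50 ÷ R$2,066,004.50 = 4.7578.
EPS therefore changes by 4.7578 × (+20.4%) = +97.1%.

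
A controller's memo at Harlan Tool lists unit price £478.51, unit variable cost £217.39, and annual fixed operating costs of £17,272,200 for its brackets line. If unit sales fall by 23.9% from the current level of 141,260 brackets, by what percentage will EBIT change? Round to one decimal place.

-44.9%

At 141,260 units, contribution = 141,260 × £261.12 = £36,885,811.20.
Subtracting fixed costs: EBIT = £36,885,811.20 − £17,272,200 = £19,613,611.20.
So DOL = total CM / EBIT = £36,885,811.20 / £19,613,611.20 = 1.8806.
Operating income changes by 1.8806 × -23.9% = -44.9%.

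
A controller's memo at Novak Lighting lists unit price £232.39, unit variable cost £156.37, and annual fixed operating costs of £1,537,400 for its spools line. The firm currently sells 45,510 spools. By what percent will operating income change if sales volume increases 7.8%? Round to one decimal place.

Total contribution margin = 45,510 × £76.02 = £3,459,670.20.
EBIT = £3,459,670.20 − £1,537,400 = £1,922,270.20.
DOL = contribution ÷ EBIT = £3,459,670.20 ÷ £1,922,270.20 = 1.7998.
%ΔEBIT = DOL × %ΔSales = 1.7998 × +7.8% = +14.0%.

+14.0%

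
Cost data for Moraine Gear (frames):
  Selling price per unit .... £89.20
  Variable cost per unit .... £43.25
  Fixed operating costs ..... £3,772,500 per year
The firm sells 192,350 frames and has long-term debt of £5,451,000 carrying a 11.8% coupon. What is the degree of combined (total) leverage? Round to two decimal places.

Total contribution margin = 192,350 × £45.95 = £8,838,482.50.
EBIT = £8,838,482.50 − £3,772,500 = £5,065,982.50. Interest = £643,218.00.
DOL = £8,838,482.50 ÷ £5,065,982.50 = 1.7447; DFL = £5,065,982.50 ÷ £4,422,764.50 = 1.1454.
DCL = DOL × DFL = 1.7447 × 1.1454 = 1.9984.

2.00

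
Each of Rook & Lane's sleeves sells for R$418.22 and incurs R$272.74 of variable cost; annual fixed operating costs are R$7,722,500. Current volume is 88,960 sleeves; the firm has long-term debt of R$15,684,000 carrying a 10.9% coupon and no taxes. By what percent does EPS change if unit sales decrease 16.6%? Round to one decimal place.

Total contribution margin = 88,960 × R$145.48 = R$12,941,900.80.
EBIT = R$12,941,900.80 − R$7,722,500 = R$5,219,400.80.
Interest = R$1,709,556.00, so EBIT − I = R$3,509,844.80.
Degree of combined leverage = contribution ÷ (EBIT − I) = R$12,941,900.80 ÷ R$3,509,844.80 = 3.6873.
EPS therefore changes by 3.6873 × (-16.6%) = -61.2%.

-61.2%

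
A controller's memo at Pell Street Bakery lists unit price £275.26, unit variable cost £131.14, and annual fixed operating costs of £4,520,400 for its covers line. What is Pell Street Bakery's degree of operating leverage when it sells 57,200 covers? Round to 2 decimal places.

Total contribution margin = 57,200 × £144.12 = £8,243,664.00.
Operating income = contribution − fixed costs = £8,243,664.00 − £4,520,400 = £3,723,264.00.
So DOL = total CM / EBIT = £8,243,664.00 / £3,723,264.00 = 2.2141.

2.21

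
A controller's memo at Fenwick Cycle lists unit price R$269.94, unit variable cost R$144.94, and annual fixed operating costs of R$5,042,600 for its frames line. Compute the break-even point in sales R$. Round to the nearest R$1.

R$10,889,596

CM per unit = R$269.94 − R$144.94 = R$125.00; CM ratio = R$125.00 / R$269.94 = 0.4631.
Break-even revenue = fixed costs × price ÷ CM = R$5,042,600 × R$269.94 ÷ R$125.00 = R$10,889,596.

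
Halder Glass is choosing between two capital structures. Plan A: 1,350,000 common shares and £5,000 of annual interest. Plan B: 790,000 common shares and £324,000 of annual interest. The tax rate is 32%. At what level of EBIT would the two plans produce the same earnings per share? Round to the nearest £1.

£774,018

At indifference, (EBIT − 5,000)(1 − t)/1,350,000 = (EBIT − 324,000)(1 − t)/790,000.
The (1 − t) factor cancels: (EBIT − 5,000) × 790,000 = (EBIT − 324,000) × 1,350,000.
EBIT × (1,350,000 − 790,000) = 324,000 × 1,350,000 − 5,000 × 790,000 = 433,450,000,000, so EBIT = 433,450,000,000 ÷ 560,000 = 774,017.86.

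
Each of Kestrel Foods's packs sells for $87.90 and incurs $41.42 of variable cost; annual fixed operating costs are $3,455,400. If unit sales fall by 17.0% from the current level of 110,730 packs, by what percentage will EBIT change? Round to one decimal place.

Total contribution margin = 110,730 × $46.48 = $5,146,730.40.
EBIT = $5,146,730.40 − $3,455,400 = $1,691,330.40.
So DOL = total CM / EBIT = $5,146,730.40 / $1,691,330.40 = 3.0430.
%ΔEBIT = DOL × %ΔSales = 3.0430 × -17.0% = -51.7%.

-51.7%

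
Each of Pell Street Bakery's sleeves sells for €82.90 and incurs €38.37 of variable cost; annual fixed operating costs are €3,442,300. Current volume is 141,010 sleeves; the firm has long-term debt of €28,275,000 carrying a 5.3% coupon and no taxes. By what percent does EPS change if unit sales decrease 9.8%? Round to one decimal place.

-46.0%

At 141,010 units, contribution = 141,010 × €44.53 = €6,279,175.30.
Operating income = contribution − fixed costs = €6,279,175.30 − €3,442,300 = €2,836,875.30.
After interest of €1,498,575.00, pre-tax earnings = €1,338,300.30.
DCL = total CM / (EBIT − I) = €6,279,175.30 / €1,338,300.30 = 4.6919.
EPS therefore changes by 4.6919 × (-9.8%) = -46.0%.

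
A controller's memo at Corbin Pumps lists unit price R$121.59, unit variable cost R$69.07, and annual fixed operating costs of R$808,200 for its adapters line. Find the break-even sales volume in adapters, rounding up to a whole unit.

Unit CM = price − variable cost = R$121.59 − R$69.07 = R$52.52.
Units to break even: R$808,200 ÷ R$52.52 = 15,388.42, rounded up to 15,389.

15,389 adapters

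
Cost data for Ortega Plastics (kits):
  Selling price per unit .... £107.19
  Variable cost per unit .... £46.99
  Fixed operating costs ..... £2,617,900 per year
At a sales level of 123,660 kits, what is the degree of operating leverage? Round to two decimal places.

At 123,660 units, contribution = 123,660 × £60.20 = £7,444,332.00.
Operating income = contribution − fixed costs = £7,444,332.00 − £2,617,900 = £4,826,432.00.
DOL = contribution ÷ EBIT = £7,444,332.00 ÷ £4,826,432.00 = 1.5424.

1.54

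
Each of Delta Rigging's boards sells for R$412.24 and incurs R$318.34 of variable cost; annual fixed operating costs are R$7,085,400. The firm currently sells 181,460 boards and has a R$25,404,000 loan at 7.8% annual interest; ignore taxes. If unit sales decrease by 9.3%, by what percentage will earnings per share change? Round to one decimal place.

Contribution at this volume is 181,460 × R$93.90 = R$17,039,094.00.
Operating income = contribution − fixed costs = R$17,039,094.00 − R$7,085,400 = R$9,953,694.00.
After interest of R$1,981,512.00, pre-tax earnings = R$7,972,182.00.
DCL = total CM / (EBIT − I) = R$17,039,094.00 / R$7,972,182.00 = 2.1373.
EPS therefore changes by 2.1373 × (-9.3%) = -19.9%.

-19.9%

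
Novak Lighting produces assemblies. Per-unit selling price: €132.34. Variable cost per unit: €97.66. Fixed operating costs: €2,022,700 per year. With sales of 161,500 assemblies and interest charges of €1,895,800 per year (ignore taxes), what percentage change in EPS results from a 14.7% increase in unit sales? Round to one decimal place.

Contribution at this volume is 161,500 × €34.68 = €5,600,820.00.
EBIT = €5,600,820.00 − €2,022,700 = €3,578,120.00.
Interest = €1,895,800.00, so EBIT − I = €1,682,320.00.
Degree of combined leverage = contribution ÷ (EBIT − I) = €5,600,820.00 ÷ €1,682,320.00 = 3.3292.
EPS therefore changes by 3.3292 × (+14.7%) = +48.9%.

+48.9%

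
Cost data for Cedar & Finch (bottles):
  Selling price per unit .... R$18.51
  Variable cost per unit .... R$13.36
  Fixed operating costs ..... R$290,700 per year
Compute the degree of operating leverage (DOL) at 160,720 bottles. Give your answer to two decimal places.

1.54

Total contribution margin = 160,720 × R$5.15 = R$827,708.00.
EBIT = R$827,708.00 − R$290,700 = R$537,008.00.
Degree of operating leverage = R$827,708.00 / R$537,008.00 = 1.5413.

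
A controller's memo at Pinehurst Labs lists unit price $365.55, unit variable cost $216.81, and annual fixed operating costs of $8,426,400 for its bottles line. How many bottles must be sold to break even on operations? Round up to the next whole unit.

56,652 bottles

Unit CM = price − variable cost = $365.55 − $216.81 = $148.74.
Break-even volume = fixed costs ÷ CM per unit = $8,426,400 ÷ $148.74 = 56,651.88, so 56,652 bottles.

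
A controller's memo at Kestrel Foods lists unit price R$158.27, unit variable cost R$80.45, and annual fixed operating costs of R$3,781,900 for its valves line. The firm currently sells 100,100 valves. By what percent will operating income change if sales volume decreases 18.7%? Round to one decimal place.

Contribution at this volume is 100,100 × R$77.82 = R$7,789,782.00.
Operating income = contribution − fixed costs = R$7,789,782.00 − R$3,781,900 = R$4,007,882.00.
Degree of operating leverage = R$7,789,782.00 / R$4,007,882.00 = 1.9436.
%ΔEBIT = DOL × %ΔSales = 1.9436 × -18.7% = -36.3%.

-36.3%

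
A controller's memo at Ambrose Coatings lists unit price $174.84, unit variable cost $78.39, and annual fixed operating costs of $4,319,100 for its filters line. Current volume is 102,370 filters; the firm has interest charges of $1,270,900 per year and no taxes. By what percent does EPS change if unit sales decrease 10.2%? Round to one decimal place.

-23.5%

Total contribution margin = 102,370 × $96.45 = $9,873,586.50.
Subtracting fixed costs: EBIT = $9,873,586.50 − $4,319,100 = $5,554,486.50.
After interest of $1,270,900.00, pre-tax earnings = $4,283,586.50.
DCL = total CM / (EBIT − I) = $9,873,586.50 / $4,283,586.50 = 2.3050.
%ΔEPS = DCL × %ΔSales = 2.3050 × -10.2% = -23.5%.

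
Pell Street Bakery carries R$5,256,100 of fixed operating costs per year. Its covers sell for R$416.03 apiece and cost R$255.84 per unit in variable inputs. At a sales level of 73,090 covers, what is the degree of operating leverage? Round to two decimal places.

Contribution at this volume is 73,090 × R$160.19 = R$11,708,287.10.
Subtracting fixed costs: EBIT = R$11,708,287.10 − R$5,256,100 = R$6,452,187.10.
DOL = contribution ÷ EBIT = R$11,708,287.10 ÷ R$6,452,187.10 = 1.8146.

1.81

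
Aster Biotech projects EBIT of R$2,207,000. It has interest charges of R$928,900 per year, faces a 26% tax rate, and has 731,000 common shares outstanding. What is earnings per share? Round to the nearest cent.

Interest = R$928,900.00, so EBT = R$2,207,000 − R$928,900.00 = R$1,278,100.00.
Net income = R$1,278,100.00 × (1 − 0.26) = R$945,794.00.
EPS = R$945,794.00 ÷ 731,000 = R$1.29.

R$1.29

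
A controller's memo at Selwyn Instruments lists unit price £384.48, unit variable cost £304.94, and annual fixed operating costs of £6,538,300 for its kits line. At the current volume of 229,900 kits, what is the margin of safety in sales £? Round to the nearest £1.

Contribution margin per unit = £384.48 − £304.94 = £79.54. Break-even units = £6,538,300 ÷ £79.54 = 82,201.41; break-even revenue = 82,201.41 × £384.48 = £31,604,797.38.
Current sales = 229,900 × £384.48 = £88,391,952.00.
Margin of safety = £88,391,952.00 − £31,604,797.38 = £56,787,155.

£56,787,155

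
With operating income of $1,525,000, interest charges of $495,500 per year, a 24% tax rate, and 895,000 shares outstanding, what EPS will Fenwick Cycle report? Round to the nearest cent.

$0.87

Pre-tax income = $1,525,000 − $495,500.00 = $1,029,500.00.
Net income = $1,029,500.00 × (1 − 0.24) = $782,420.00.
EPS = $782,420.00 ÷ 895,000 = $0.87.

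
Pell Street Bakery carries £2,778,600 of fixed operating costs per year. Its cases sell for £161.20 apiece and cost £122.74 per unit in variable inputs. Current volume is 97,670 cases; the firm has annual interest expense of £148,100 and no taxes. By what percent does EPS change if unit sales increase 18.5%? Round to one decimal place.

+83.8%

At 97,670 units, contribution = 97,670 × £38.46 = £3,756,388.20.
EBIT = £3,756,388.20 − £2,778,600 = £977,788.20.
Interest = £148,100.00, so EBIT − I = £829,688.20.
Degree of combined leverage = contribution ÷ (EBIT − I) = £3,756,388.20 ÷ £829,688.20 = 4.5275.
%ΔEPS = DCL × %ΔSales = 4.5275 × +18.5% = +83.8%.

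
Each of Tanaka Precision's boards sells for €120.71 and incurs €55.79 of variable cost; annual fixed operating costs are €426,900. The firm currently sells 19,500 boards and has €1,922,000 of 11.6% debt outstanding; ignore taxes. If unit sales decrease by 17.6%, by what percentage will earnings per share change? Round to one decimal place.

-36.2%

Contribution at this volume is 19,500 × €64.92 = €1,265,940.00.
Operating income = contribution − fixed costs = €1,265,940.00 − €426,900 = €839,040.00.
After interest of €222,952.00, pre-tax earnings = €616,088.00.
Degree of combined leverage = contribution ÷ (EBIT − I) = €1,265,940.00 ÷ €616,088.00 = 2.0548.
EPS therefore changes by 2.0548 × (-17.6%) = -36.2%.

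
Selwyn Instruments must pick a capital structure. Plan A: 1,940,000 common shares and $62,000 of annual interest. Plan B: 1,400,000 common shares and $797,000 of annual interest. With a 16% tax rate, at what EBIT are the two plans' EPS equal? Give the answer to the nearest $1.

$2,702,556

At indifference, (EBIT − 62,000)(1 − t)/1,940,000 = (EBIT − 797,000)(1 − t)/1,400,000.
Cancelling (1 − t) and cross-multiplying: 1,400,000·(EBIT − 62,000) = 1,940,000·(EBIT − 797,000).
Solving, EBIT = (797,000·1,940,000 − 62,000·1,400,000) / (1,940,000 − 1,400,000) = 1,459,380,000,000 / 540,000 = 2,702,555.56.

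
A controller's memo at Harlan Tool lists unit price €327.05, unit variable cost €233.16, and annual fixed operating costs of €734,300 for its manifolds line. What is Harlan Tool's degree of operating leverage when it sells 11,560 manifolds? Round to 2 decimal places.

At 11,560 units, contribution = 11,560 × €93.89 = €1,085,368.40.
Subtracting fixed costs: EBIT = €1,085,368.40 − €734,300 = €351,068.40.
DOL = contribution ÷ EBIT = €1,085,368.40 ÷ €351,068.40 = 3.0916.

3.09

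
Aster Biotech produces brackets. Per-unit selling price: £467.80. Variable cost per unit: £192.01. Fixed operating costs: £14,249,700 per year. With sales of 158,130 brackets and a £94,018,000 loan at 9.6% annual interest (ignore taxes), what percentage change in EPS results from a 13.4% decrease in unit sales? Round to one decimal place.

-28.7%

Total contribution margin = 158,130 × £275.79 = £43,610,672.70.
Subtracting fixed costs: EBIT = £43,610,672.70 − £14,249,700 = £29,360,972.70.
Interest = £9,025,728.00, so EBIT − I = £20,335,244.70.
DCL = total CM / (EBIT − I) = £43,610,672.70 / £20,335,244.70 = 2.1446.
%ΔEPS = DCL × %ΔSales = 2.1446 × -13.4% = -28.7%.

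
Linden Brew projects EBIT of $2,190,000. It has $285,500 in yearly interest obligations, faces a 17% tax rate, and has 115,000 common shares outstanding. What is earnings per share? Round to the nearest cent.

Interest = $285,500.00, so EBT = $2,190,000 − $285,500.00 = $1,904,500.00.
After tax at 17%: net income = $1,904,500.00 × 0.83 = $1,580,735.00.
Per share: $1,580,735.00 / 115,000 shares = $13.75.

$13.75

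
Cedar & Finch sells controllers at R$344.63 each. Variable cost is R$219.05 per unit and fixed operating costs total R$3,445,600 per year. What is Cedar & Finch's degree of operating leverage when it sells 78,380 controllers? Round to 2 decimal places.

Total contribution margin = 78,380 × R$125.58 = R$9,842,960.40.
Operating income = contribution − fixed costs = R$9,842,960.40 − R$3,445,600 = R$6,397,360.40.
Degree of operating leverage = R$9,842,960.40 / R$6,397,360.40 = 1.5386.

1.54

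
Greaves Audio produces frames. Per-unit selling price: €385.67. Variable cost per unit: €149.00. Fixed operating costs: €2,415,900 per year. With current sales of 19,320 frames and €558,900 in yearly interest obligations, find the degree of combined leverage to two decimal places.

2.86

Contribution at this volume is 19,320 × €236.67 = €4,572,464.40.
EBIT = €4,572,464.40 − €2,415,900 = €2,156,564.40. Interest = €558,900.00.
DOL = €4,572,464.40 ÷ €2,156,564.40 = 2.1203; DFL = €2,156,564.40 ÷ €1,597,664.40 = 1.3498.
Combined leverage = 2.1203 × 1.3498 = 2.8620.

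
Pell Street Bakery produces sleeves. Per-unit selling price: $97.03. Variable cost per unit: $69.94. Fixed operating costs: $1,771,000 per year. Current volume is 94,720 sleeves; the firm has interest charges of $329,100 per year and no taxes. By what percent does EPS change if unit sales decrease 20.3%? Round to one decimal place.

Total contribution margin = 94,720 × $27.09 = $2,565,964.80.
Subtracting fixed costs: EBIT = $2,565,964.80 − $1,771,000 = $794,964.80.
After interest of $329,100.00, pre-tax earnings = $465,864.80.
Degree of combined leverage = contribution ÷ (EBIT − I) = $2,565,964.80 ÷ $465,864.80 = 5.5080.
EPS therefore changes by 5.5080 × (-20.3%) = -111.8%.

-111.8%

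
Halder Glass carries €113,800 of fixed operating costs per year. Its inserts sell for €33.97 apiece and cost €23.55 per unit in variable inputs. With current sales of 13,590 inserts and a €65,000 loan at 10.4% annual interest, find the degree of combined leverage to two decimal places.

Contribution at this volume is 13,590 × €10.42 = €141,607.80.
EBIT = €141,607.80 − €113,800 = €27,807.80. Interest = €6,760.00.
DOL = €141,607.80 ÷ €27,807.80 = 5.0924; DFL = €27,807.80 ÷ €21,047.80 = 1.3212.
Combined leverage = 5.0924 × 1.3212 = 6.7281.

6.73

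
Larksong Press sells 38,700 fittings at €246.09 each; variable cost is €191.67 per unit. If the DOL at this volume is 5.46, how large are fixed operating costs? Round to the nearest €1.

€1,720,330

Contribution at this volume is 38,700 × €54.42 = €2,106,054.00.
DOL = contribution / EBIT, so EBIT = €2,106,054.00 / 5.46 = €385,724.18.
And FC = contribution − EBIT = €2,106,054.00 − €385,724.18 = €1,720,330.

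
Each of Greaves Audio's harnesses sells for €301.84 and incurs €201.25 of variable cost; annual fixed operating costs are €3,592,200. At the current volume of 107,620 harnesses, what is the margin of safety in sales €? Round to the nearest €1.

Unit CM = price − variable cost = €301.84 − €201.25 = €100.59. Break-even units = €3,592,200 ÷ €100.59 = 35,711.30; break-even revenue = 35,711.30 × €301.84 = €10,779,099.79.
Current sales = 107,620 × €301.84 = €32,484,020.80.
Margin of safety = €32,484,020.80 − €10,779,099.79 = €21,704,921.

€21,704,921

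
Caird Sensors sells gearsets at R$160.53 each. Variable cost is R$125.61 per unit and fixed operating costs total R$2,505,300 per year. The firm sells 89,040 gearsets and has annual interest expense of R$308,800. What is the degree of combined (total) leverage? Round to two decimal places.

10.53

Contribution at this volume is 89,040 × R$34.92 = R$3,109,276.80.
EBIT = R$3,109,276.80 − R$2,505,300 = R$603,976.80. Interest = R$308,800.00.
DOL = R$3,109,276.80 ÷ R$603,976.80 = 5.1480; DFL = R$603,976.80 ÷ R$295,176.80 = 2.0462.
Combined leverage = 5.1480 × 2.0462 = 10.5338.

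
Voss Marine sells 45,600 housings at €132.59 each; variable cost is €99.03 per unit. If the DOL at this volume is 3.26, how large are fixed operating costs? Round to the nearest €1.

At 45,600 units, contribution = 45,600 × €33.56 = €1,530,336.00.
Since DOL = CM ÷ EBIT, EBIT = €1,530,336.00 ÷ 3.26 = €469,428.22.
And FC = contribution − EBIT = €1,530,336.00 − €469,428.22 = €1,060,908.

€1,060,908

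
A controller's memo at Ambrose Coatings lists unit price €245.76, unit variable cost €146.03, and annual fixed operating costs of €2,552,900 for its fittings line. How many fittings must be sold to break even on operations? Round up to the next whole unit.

25,599 fittings

Unit CM = price − variable cost = €245.76 − €146.03 = €99.73.
Break-even Q = €2,552,900 / €99.73 = 25,598.11 → 25,599 fittings.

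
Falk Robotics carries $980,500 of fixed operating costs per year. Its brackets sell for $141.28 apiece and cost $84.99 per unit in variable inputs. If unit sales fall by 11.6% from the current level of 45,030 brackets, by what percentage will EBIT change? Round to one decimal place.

-18.9%

At 45,030 units, contribution = 45,030 × $56.29 = $2,534,738.70.
Operating income = contribution − fixed costs = $2,534,738.70 − $980,500 = $1,554,238.70.
Degree of operating leverage = $2,534,738.70 / $1,554,238.70 = 1.6309.
So EBIT moves 1.6309 × (-11.6%) = -18.9%.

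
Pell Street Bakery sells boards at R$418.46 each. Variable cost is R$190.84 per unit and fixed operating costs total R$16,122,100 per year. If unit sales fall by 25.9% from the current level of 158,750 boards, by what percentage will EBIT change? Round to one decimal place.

Total contribution margin = 158,750 × R$227.62 = R$36,134,675.00.
Operating income = contribution − fixed costs = R$36,134,675.00 − R$16,122,100 = R$20,012,575.00.
So DOL = total CM / EBIT = R$36,134,675.00 / R$20,012,575.00 = 1.8056.
Operating income changes by 1.8056 × -25.9% = -46.8%.

-46.8%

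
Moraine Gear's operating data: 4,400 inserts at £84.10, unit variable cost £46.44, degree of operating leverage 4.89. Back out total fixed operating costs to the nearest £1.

Total contribution margin = 4,400 × £37.66 = £165,704.00.
DOL = contribution / EBIT, so EBIT = £165,704.00 / 4.89 = £33,886.30.
And FC = contribution − EBIT = £165,704.00 − £33,886.30 = £131,818.

£131,818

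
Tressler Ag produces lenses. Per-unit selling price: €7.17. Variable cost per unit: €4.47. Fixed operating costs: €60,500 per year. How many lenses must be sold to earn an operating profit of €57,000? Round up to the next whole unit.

Unit CM = price − variable cost = €7.17 − €4.47 = €2.70.
Units = (FC + target) / CM = (€60,500 + €57,000) / €2.70 = 43,518.52, so 43,519 lenses.

43,519 lenses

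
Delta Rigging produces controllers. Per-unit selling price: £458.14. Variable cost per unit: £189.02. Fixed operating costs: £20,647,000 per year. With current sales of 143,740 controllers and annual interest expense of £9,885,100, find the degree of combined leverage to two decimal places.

Total contribution margin = 143,740 × £269.12 = £38,683,308.80.
EBIT = £38,683,308.80 − £20,647,000 = £18,036,308.80. Interest = £9,885,100.00, so EBIT − I = £8,151,208.80.
DCL = contribution ÷ (EBIT − I) = £38,683,308.80 ÷ £8,151,208.80 = 4.7457.

4.75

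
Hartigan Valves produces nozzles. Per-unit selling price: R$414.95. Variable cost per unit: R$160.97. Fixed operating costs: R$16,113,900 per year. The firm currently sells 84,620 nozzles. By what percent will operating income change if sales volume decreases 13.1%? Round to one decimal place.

-52.4%

At 84,620 units, contribution = 84,620 × R$253.98 = R$21,491,787.60.
Subtracting fixed costs: EBIT = R$21,491,787.60 − R$16,113,900 = R$5,377,887.60.
DOL = contribution ÷ EBIT = R$21,491,787.60 ÷ R$5,377,887.60 = 3.9963.
Operating income changes by 3.9963 × -13.1% = -52.4%.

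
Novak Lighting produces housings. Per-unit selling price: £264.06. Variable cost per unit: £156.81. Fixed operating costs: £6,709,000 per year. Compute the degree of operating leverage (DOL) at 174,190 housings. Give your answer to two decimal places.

Total contribution margin = 174,190 × £107.25 = £18,681,877.50.
EBIT = £18,681,877.50 − £6,709,000 = £11,972,877.50.
Degree of operating leverage = £18,681,877.50 / £11,972,877.50 = 1.5603.

1.56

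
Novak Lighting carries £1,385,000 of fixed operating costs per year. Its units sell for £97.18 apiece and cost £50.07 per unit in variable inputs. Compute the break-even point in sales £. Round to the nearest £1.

£2,857,022

CM per unit = £97.18 − £50.07 = £47.11; CM ratio = £47.11 / £97.18 = 0.4848.
Break-even sales = FC ÷ CM ratio = £1,385,000 × £97.18 / £47.11 = £2,857,022.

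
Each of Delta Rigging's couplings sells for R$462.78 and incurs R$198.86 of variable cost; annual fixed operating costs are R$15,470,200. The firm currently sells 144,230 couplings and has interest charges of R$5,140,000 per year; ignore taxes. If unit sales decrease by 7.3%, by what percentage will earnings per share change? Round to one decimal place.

-15.9%

Contribution at this volume is 144,230 × R$263.92 = R$38,065,181.60.
Operating income = contribution − fixed costs = R$38,065,181.60 − R$15,470,200 = R$22,594,981.60.
Interest = R$5,140,000.00, so EBIT − I = R$17,454,981.60.
Degree of combined leverage = contribution ÷ (EBIT − I) = R$38,065,181.60 ÷ R$17,454,981.60 = 2.1808.
EPS therefore changes by 2.1808 × (-7.3%) = -15.9%.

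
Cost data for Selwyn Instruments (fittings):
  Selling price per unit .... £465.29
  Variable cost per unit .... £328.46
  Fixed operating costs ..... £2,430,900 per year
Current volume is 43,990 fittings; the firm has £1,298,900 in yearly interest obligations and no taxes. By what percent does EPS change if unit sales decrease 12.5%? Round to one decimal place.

At 43,990 units, contribution = 43,990 × £136.83 = £6,019,151.70.
Operating income = contribution − fixed costs = £6,019,151.70 − £2,430,900 = £3,588,251.70.
After interest of £1,298,900.00, pre-tax earnings = £2,289,351.70.
Degree of combined leverage = contribution ÷ (EBIT − I) = £6,019,151.70 ÷ £2,289,351.70 = 2.6292.
EPS therefore changes by 2.6292 × (-12.5%) = -32.9%.

-32.9%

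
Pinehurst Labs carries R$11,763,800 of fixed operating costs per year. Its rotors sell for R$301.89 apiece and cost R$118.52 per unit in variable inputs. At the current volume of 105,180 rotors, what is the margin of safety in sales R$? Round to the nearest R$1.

Contribution margin per unit = R$301.89 − R$118.52 = R$183.37. Break-even units = R$11,763,800 ÷ R$183.37 = 64,153.35; break-even revenue = 64,153.35 × R$301.89 = R$19,367,255.18.
Actual sales revenue = 105,180 × R$301.89 = R$31,752,790.20.
Margin of safety = R$31,752,790.20 − R$19,367,255.18 = R$12,385,535.

R$12,385,535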